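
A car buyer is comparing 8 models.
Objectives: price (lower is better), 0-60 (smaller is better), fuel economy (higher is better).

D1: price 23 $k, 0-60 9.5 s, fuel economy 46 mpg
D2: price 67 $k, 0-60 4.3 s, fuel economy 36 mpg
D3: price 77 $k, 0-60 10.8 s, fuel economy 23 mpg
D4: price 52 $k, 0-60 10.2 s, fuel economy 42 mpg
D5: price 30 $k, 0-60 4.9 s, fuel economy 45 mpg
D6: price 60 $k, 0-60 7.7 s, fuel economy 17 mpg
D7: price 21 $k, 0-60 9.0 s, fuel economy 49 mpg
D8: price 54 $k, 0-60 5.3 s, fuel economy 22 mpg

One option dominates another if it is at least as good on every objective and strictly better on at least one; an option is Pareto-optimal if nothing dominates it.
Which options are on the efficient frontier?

D2, D5, D7

D1: dominated by D7 (price 21≤23, 0-60 9.0≤9.5, fuel economy 49≥46).
D2: not dominated (best 0-60).
D3: dominated by D1 (price 23≤77, 0-60 9.5≤10.8, fuel economy 46≥23).
D4: dominated by D1 (price 23≤52, 0-60 9.5≤10.2, fuel economy 46≥42).
D5: not dominated.
D6: dominated by D5 (price 30≤60, 0-60 4.9≤7.7, fuel economy 45≥17).
D7: not dominated (best price).
D8: dominated by D5 (price 30≤54, 0-60 4.9≤5.3, fuel economy 45≥22).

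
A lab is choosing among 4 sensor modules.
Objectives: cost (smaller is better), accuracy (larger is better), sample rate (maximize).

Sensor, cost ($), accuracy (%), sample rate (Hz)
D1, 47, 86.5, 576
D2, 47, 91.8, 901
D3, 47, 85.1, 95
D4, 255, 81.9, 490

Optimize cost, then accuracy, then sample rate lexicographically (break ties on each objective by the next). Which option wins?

D2

First minimize cost: best is 47, kept {D1, D2, D3}.
Then maximize accuracy: best is 91.8, kept {D2}.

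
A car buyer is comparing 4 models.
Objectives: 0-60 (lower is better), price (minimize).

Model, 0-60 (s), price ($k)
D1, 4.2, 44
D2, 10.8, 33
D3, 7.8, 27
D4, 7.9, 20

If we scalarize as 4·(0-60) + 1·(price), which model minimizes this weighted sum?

D4

D1: 4·4.2 + 1·44 = 60.8
D2: 4·10.8 + 1·33 = 76.2
D3: 4·7.8 + 1·27 = 58.2
D4: 4·7.9 + 1·20 = 51.6
Lowest: D4 at 51.6.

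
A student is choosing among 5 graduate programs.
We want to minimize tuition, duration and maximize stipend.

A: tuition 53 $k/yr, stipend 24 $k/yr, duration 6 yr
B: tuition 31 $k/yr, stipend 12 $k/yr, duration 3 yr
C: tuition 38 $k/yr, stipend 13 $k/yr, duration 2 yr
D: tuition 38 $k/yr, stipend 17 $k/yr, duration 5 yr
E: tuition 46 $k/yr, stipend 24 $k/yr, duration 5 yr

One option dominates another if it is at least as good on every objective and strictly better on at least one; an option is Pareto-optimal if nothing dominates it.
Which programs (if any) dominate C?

A: worse on tuition (53 vs 38).
B: worse on stipend (12 vs 13).
D: worse on duration (5 vs 2).
E: worse on tuition (46 vs 38).
No option dominates C.

none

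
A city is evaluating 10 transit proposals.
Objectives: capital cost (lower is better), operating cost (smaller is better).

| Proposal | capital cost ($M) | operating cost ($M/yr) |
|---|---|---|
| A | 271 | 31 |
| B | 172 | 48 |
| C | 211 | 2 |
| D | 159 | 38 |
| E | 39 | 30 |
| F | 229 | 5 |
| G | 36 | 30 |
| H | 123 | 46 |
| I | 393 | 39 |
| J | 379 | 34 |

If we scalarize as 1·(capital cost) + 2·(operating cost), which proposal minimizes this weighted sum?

A: 1·271 + 2·31 = 333
B: 1·172 + 2·48 = 268
C: 1·211 + 2·2 = 215
D: 1·159 + 2·38 = 235
E: 1·39 + 2·30 = 99
F: 1·229 + 2·5 = 239
G: 1·36 + 2·30 = 96
H: 1·123 + 2·46 = 215
I: 1·393 + 2·39 = 471
J: 1·379 + 2·34 = 447
Lowest: G at 96.

G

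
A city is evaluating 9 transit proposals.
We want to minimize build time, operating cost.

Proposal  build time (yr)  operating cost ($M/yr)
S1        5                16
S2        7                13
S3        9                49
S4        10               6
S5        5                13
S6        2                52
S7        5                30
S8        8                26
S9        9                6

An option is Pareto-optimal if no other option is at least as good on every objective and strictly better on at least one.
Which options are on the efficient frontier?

S1: dominated by S5 (build time 5≤5, operating cost 13≤16).
S2: dominated by S5 (build time 5≤7, operating cost 13≤13).
S3: dominated by S1 (build time 5≤9, operating cost 16≤49).
S4: dominated by S9 (build time 9≤10, operating cost 6≤6).
S5: not dominated.
S6: not dominated (best build time).
S7: dominated by S1 (build time 5≤5, operating cost 16≤30).
S8: dominated by S1 (build time 5≤8, operating cost 16≤26).
S9: not dominated.

S5, S6, S9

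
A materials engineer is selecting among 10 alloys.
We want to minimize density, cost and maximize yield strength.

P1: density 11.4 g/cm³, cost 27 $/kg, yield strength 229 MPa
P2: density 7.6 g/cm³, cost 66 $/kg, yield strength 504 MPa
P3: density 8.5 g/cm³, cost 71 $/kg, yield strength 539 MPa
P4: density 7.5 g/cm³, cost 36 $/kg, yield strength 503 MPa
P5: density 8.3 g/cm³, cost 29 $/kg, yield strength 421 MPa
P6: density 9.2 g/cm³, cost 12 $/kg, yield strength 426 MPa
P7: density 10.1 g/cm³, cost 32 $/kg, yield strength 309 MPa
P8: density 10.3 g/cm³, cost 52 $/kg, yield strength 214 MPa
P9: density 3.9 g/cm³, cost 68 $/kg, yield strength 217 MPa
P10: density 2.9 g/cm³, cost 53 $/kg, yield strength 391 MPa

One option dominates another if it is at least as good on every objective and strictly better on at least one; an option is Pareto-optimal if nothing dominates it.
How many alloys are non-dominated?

P1: dominated by P6 (density 9.2≤11.4, cost 12≤27, yield strength 426≥229).
P2: not dominated.
P3: not dominated (best yield strength).
P4: not dominated.
P5: not dominated.
P6: not dominated (best cost).
P7: dominated by P5 (density 8.3≤10.1, cost 29≤32, yield strength 421≥309).
P8: dominated by P4 (density 7.5≤10.3, cost 36≤52, yield strength 503≥214).
P9: dominated by P10 (density 2.9≤3.9, cost 53≤68, yield strength 391≥217).
P10: not dominated (best density).
Pareto-optimal: P2, P3, P4, P5, P6, P10 → 6.

6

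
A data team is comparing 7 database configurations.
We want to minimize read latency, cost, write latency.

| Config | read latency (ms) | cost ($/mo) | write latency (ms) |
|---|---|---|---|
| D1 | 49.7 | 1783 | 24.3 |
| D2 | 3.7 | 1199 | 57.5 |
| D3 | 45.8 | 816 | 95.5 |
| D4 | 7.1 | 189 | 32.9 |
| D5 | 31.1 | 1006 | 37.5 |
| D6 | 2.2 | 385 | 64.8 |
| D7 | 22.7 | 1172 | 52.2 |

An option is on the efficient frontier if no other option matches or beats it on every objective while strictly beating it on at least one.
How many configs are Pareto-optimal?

D1: not dominated (best write latency).
D2: not dominated.
D3: dominated by D4 (read latency 7.1≤45.8, cost 189≤816, write latency 32.9≤95.5).
D4: not dominated (best cost).
D5: dominated by D4 (read latency 7.1≤31.1, cost 189≤1006, write latency 32.9≤37.5).
D6: not dominated (best read latency).
D7: dominated by D4 (read latency 7.1≤22.7, cost 189≤1172, write latency 32.9≤52.2).
Pareto-optimal: D1, D2, D4, D6 → 4.

4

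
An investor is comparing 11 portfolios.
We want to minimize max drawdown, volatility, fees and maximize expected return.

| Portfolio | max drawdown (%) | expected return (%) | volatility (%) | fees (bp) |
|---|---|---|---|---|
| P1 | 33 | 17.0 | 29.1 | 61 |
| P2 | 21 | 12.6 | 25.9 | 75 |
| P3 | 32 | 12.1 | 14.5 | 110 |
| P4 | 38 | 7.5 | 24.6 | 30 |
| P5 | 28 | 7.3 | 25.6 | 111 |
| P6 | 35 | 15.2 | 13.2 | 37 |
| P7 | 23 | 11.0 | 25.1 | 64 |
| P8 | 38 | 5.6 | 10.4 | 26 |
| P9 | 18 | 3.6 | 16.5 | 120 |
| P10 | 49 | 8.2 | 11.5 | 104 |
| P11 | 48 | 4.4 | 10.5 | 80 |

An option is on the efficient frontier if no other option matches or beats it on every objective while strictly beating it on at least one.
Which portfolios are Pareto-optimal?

P1, P2, P3, P4, P6, P7, P8, P9, P10

P1: not dominated (best expected return).
P2: not dominated.
P3: not dominated.
P4: not dominated.
P5: dominated by P7 (max drawdown 23≤28, expected return 11.0≥7.3, volatility 25.1≤25.6, fees 64≤111).
P6: not dominated.
P7: not dominated.
P8: not dominated (best volatility).
P9: not dominated (best max drawdown).
P10: not dominated.
P11: dominated by P8 (max drawdown 38≤48, expected return 5.6≥4.4, volatility 10.4≤10.5, fees 26≤80).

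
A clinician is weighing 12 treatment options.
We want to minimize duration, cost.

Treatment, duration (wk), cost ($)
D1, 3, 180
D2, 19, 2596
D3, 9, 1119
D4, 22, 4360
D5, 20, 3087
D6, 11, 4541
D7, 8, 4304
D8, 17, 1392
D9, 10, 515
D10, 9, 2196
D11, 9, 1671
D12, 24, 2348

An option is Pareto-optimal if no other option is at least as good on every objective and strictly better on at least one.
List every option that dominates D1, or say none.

none

D2: worse on duration (19 vs 3).
D3: worse on duration (9 vs 3).
D4: worse on duration (22 vs 3).
D5: worse on duration (20 vs 3).
D6: worse on duration (11 vs 3).
D7: worse on duration (8 vs 3).
D8: worse on duration (17 vs 3).
D9: worse on duration (10 vs 3).
D10: worse on duration (9 vs 3).
D11: worse on duration (9 vs 3).
D12: worse on duration (24 vs 3).
No option dominates D1.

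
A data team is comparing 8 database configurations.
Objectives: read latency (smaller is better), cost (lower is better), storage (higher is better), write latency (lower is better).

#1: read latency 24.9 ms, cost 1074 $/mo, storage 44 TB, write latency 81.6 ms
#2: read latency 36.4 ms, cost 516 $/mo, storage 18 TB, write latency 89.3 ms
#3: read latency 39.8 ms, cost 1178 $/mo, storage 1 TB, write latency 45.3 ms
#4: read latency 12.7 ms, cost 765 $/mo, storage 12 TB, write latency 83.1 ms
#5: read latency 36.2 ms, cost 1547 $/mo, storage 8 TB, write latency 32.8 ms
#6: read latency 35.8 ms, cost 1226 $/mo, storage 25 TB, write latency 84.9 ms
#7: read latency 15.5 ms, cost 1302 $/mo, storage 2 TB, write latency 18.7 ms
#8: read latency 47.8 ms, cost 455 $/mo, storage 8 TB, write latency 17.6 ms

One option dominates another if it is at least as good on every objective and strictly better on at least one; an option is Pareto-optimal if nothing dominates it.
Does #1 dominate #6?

Yes

#1 vs #6: read latency 24.9≤35.8, cost 1074≤1226, storage 44≥25, write latency 81.6≤84.9 — #1 is at least as good on every objective with at least one strict improvement.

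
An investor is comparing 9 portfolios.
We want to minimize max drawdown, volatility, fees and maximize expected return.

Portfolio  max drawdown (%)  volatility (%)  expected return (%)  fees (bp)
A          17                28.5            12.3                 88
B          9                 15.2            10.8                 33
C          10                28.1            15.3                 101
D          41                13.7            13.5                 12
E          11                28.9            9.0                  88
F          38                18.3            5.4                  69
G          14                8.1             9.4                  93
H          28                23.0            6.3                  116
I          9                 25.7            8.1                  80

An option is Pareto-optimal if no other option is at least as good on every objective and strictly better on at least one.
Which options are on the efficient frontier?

A: not dominated.
B: not dominated.
C: not dominated (best expected return).
D: not dominated (best fees).
E: dominated by B (max drawdown 9≤11, volatility 15.2≤28.9, expected return 10.8≥9.0, fees 33≤88).
F: dominated by B (max drawdown 9≤38, volatility 15.2≤18.3, expected return 10.8≥5.4, fees 33≤69).
G: not dominated (best volatility).
H: dominated by B (max drawdown 9≤28, volatility 15.2≤23.0, expected return 10.8≥6.3, fees 33≤116).
I: dominated by B (max drawdown 9≤9, volatility 15.2≤25.7, expected return 10.8≥8.1, fees 33≤80).

A, B, C, D, G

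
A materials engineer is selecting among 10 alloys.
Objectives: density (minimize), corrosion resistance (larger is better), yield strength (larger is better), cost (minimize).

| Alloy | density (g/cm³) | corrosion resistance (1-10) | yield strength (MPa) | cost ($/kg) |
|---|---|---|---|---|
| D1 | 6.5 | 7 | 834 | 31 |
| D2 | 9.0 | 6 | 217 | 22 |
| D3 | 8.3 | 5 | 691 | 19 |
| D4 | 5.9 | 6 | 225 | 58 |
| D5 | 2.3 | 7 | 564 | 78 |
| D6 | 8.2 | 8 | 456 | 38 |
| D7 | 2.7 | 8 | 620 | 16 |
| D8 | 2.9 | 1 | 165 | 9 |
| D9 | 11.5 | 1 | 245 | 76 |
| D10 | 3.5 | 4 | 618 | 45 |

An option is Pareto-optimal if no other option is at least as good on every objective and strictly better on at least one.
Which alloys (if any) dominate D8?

D1: worse on density (6.5 vs 2.9).
D2: worse on density (9.0 vs 2.9).
D3: worse on density (8.3 vs 2.9).
D4: worse on density (5.9 vs 2.9).
D5: worse on cost (78 vs 9).
D6: worse on density (8.2 vs 2.9).
D7: worse on cost (16 vs 9).
D9: worse on density (11.5 vs 2.9).
D10: worse on density (3.5 vs 2.9).
No option dominates D8.

none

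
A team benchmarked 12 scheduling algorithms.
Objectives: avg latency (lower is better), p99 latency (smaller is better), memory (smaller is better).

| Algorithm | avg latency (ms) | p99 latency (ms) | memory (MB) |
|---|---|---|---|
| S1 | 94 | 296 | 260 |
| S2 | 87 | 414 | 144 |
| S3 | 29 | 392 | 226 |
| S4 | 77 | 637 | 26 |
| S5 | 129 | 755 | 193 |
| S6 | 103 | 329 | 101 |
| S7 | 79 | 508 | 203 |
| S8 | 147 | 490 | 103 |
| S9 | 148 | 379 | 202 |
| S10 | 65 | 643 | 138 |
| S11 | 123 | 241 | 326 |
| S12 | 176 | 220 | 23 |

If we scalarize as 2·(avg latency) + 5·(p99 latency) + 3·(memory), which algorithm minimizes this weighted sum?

S12

S1: 2·94 + 5·296 + 3·260 = 2448
S2: 2·87 + 5·414 + 3·144 = 2676
S3: 2·29 + 5·392 + 3·226 = 2696
S4: 2·77 + 5·637 + 3·26 = 3417
S5: 2·129 + 5·755 + 3·193 = 4612
S6: 2·103 + 5·329 + 3·101 = 2154
S7: 2·79 + 5·508 + 3·203 = 3307
S8: 2·147 + 5·490 + 3·103 = 3053
S9: 2·148 + 5·379 + 3·202 = 2797
S10: 2·65 + 5·643 + 3·138 = 3759
S11: 2·123 + 5·241 + 3·326 = 2429
S12: 2·176 + 5·220 + 3·23 = 1521
Lowest: S12 at 1521.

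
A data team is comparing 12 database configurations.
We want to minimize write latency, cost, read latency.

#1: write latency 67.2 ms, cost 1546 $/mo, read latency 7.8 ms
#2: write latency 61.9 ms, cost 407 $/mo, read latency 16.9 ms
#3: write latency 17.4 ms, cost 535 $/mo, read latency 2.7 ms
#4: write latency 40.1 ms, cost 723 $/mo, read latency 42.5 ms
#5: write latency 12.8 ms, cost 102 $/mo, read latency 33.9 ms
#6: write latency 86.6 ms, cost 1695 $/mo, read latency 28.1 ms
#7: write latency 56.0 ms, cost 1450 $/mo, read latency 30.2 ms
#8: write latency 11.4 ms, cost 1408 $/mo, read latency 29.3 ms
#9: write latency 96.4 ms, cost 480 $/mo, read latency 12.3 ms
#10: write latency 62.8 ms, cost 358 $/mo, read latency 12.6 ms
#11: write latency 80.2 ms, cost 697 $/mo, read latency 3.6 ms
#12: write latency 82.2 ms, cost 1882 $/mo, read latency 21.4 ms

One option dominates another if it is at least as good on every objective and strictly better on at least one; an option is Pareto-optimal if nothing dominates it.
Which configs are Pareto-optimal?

#1: dominated by #3 (write latency 17.4≤67.2, cost 535≤1546, read latency 2.7≤7.8).
#2: not dominated.
#3: not dominated (best read latency).
#4: dominated by #3 (write latency 17.4≤40.1, cost 535≤723, read latency 2.7≤42.5).
#5: not dominated (best cost).
#6: dominated by #1 (write latency 67.2≤86.6, cost 1546≤1695, read latency 7.8≤28.1).
#7: dominated by #3 (write latency 17.4≤56.0, cost 535≤1450, read latency 2.7≤30.2).
#8: not dominated (best write latency).
#9: not dominated.
#10: not dominated.
#11: dominated by #3 (write latency 17.4≤80.2, cost 535≤697, read latency 2.7≤3.6).
#12: dominated by #1 (write latency 67.2≤82.2, cost 1546≤1882, read latency 7.8≤21.4).

#2, #3, #5, #8, #9, #10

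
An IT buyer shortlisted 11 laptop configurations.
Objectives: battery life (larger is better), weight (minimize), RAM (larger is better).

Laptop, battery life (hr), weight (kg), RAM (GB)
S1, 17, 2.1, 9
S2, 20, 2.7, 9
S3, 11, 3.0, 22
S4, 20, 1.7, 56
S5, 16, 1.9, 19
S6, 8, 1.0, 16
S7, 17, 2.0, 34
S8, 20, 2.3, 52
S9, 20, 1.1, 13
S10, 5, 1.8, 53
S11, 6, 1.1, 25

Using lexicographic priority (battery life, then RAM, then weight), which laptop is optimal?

First maximize battery life: best is 20, kept {S2, S4, S8, S9}.
Then maximize RAM: best is 56, kept {S4}.

S4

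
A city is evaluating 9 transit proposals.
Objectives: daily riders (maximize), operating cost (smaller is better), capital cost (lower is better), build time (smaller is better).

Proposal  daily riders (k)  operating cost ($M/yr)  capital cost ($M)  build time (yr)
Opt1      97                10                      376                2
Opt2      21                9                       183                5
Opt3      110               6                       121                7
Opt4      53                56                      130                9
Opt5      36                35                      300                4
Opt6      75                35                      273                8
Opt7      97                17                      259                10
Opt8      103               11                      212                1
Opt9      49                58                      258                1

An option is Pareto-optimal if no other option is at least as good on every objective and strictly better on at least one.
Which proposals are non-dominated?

Opt1: not dominated.
Opt2: not dominated.
Opt3: not dominated (best daily riders).
Opt4: dominated by Opt3 (daily riders 110≥53, operating cost 6≤56, capital cost 121≤130, build time 7≤9).
Opt5: dominated by Opt8 (daily riders 103≥36, operating cost 11≤35, capital cost 212≤300, build time 1≤4).
Opt6: dominated by Opt3 (daily riders 110≥75, operating cost 6≤35, capital cost 121≤273, build time 7≤8).
Opt7: dominated by Opt3 (daily riders 110≥97, operating cost 6≤17, capital cost 121≤259, build time 7≤10).
Opt8: not dominated.
Opt9: dominated by Opt8 (daily riders 103≥49, operating cost 11≤58, capital cost 212≤258, build time 1≤1).

Opt1, Opt2, Opt3, Opt8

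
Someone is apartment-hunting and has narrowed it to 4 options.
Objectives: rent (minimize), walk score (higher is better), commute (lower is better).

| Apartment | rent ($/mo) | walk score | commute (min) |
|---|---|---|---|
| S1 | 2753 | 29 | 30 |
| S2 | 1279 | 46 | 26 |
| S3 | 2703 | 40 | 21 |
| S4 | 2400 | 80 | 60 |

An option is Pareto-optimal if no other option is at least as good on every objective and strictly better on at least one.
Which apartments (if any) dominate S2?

S1: worse on rent (2753 vs 1279).
S3: worse on rent (2703 vs 1279).
S4: worse on rent (2400 vs 1279).
No option dominates S2.

none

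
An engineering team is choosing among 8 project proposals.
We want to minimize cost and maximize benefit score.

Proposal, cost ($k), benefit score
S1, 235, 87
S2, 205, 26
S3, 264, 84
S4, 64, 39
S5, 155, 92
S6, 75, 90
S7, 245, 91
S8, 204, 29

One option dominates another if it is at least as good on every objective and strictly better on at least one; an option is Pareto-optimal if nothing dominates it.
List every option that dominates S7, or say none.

S5

S5: cost 155≤245, benefit score 92≥91 — dominates S7.
Others (S1, S2, S3, S4, S6, S8) are each worse than S7 on at least one objective.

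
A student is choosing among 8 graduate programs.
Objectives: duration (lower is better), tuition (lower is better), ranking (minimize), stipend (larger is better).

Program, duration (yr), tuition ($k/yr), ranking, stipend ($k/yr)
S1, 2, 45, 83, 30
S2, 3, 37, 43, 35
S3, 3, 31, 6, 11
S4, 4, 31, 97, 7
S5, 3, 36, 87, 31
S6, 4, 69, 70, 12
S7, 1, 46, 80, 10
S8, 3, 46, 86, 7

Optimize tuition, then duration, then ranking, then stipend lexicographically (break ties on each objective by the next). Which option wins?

First minimize tuition: best is 31, kept {S3, S4}.
Then minimize duration: best is 3, kept {S3}.

S3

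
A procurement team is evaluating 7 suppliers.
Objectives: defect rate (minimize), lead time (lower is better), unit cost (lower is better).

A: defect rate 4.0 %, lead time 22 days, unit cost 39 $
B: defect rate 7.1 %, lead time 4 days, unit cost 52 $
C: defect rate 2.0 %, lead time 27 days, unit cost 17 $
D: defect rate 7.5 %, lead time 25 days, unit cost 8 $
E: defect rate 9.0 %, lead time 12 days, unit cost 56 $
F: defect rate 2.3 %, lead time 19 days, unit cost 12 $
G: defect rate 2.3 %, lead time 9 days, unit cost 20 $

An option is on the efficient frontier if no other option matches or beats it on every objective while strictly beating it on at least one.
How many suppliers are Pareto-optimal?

A: dominated by F (defect rate 2.3≤4.0, lead time 19≤22, unit cost 12≤39).
B: not dominated (best lead time).
C: not dominated (best defect rate).
D: not dominated (best unit cost).
E: dominated by B (defect rate 7.1≤9.0, lead time 4≤12, unit cost 52≤56).
F: not dominated.
G: not dominated.
Pareto-optimal: B, C, D, F, G → 5.

5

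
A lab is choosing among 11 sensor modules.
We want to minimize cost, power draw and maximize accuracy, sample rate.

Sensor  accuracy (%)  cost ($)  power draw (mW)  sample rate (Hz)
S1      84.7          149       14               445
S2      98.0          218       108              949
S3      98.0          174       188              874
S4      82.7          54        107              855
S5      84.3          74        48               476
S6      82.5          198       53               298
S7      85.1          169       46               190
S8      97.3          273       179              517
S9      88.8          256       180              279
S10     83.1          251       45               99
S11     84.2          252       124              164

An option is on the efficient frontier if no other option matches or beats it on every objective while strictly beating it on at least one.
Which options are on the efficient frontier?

S1, S2, S3, S4, S5, S7

S1: not dominated (best power draw).
S2: not dominated (best sample rate).
S3: not dominated.
S4: not dominated (best cost).
S5: not dominated.
S6: dominated by S1 (accuracy 84.7≥82.5, cost 149≤198, power draw 14≤53, sample rate 445≥298).
S7: not dominated.
S8: dominated by S2 (accuracy 98.0≥97.3, cost 218≤273, power draw 108≤179, sample rate 949≥517).
S9: dominated by S2 (accuracy 98.0≥88.8, cost 218≤256, power draw 108≤180, sample rate 949≥279).
S10: dominated by S1 (accuracy 84.7≥83.1, cost 149≤251, power draw 14≤45, sample rate 445≥99).
S11: dominated by S1 (accuracy 84.7≥84.2, cost 149≤252, power draw 14≤124, sample rate 445≥164).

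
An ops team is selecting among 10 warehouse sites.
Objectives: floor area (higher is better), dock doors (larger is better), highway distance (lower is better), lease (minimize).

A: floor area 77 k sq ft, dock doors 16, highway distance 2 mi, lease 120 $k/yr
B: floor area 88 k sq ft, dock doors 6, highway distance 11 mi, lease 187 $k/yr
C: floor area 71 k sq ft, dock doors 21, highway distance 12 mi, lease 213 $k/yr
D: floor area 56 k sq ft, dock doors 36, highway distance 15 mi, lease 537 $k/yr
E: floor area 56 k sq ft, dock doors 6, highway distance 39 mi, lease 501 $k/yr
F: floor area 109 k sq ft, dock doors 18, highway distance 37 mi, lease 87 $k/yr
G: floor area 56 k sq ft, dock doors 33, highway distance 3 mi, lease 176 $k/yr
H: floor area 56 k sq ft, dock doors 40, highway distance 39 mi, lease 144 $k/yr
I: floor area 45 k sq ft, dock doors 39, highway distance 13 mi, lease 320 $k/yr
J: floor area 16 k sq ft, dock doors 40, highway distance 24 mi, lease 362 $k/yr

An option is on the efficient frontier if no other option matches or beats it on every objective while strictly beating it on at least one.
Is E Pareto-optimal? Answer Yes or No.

A vs E: floor area 77≥56, dock doors 16≥6, highway distance 2≤39, lease 120≤501 — A is at least as good on every objective and strictly better on at least one, so A dominates E.

No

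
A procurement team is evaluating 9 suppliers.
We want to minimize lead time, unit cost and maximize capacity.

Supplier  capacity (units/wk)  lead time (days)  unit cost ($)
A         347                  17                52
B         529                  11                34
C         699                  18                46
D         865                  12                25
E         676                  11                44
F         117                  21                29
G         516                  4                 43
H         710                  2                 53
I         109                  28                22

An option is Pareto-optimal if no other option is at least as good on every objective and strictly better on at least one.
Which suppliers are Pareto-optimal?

A: dominated by B (capacity 529≥347, lead time 11≤17, unit cost 34≤52).
B: not dominated.
C: dominated by D (capacity 865≥699, lead time 12≤18, unit cost 25≤46).
D: not dominated (best capacity).
E: not dominated.
F: dominated by D (capacity 865≥117, lead time 12≤21, unit cost 25≤29).
G: not dominated.
H: not dominated (best lead time).
I: not dominated (best unit cost).

B, D, E, G, H, I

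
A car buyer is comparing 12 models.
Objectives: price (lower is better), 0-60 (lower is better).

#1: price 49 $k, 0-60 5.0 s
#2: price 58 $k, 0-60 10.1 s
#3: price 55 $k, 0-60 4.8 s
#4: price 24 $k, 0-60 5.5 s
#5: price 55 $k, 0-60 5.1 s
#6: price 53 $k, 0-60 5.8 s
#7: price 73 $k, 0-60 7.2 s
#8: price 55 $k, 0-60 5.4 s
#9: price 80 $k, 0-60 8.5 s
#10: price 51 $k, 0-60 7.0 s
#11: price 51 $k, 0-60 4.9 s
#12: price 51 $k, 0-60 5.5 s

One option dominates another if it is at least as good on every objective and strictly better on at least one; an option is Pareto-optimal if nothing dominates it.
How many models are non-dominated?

4

#1: not dominated.
#2: dominated by #1 (price 49≤58, 0-60 5.0≤10.1).
#3: not dominated (best 0-60).
#4: not dominated (best price).
#5: dominated by #1 (price 49≤55, 0-60 5.0≤5.1).
#6: dominated by #1 (price 49≤53, 0-60 5.0≤5.8).
#7: dominated by #1 (price 49≤73, 0-60 5.0≤7.2).
#8: dominated by #1 (price 49≤55, 0-60 5.0≤5.4).
#9: dominated by #1 (price 49≤80, 0-60 5.0≤8.5).
#10: dominated by #1 (price 49≤51, 0-60 5.0≤7.0).
#11: not dominated.
#12: dominated by #1 (price 49≤51, 0-60 5.0≤5.5).
Pareto-optimal: #1, #3, #4, #11 → 4.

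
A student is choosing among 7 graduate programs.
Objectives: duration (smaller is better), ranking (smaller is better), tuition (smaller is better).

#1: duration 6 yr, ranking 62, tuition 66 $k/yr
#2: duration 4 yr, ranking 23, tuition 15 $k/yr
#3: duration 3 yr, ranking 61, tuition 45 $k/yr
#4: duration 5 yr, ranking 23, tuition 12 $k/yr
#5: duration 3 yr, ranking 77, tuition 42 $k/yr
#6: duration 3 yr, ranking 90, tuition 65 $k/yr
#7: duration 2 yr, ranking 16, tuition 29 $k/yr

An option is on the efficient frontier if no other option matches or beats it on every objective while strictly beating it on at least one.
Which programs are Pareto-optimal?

#2, #4, #7

#1: dominated by #2 (duration 4≤6, ranking 23≤62, tuition 15≤66).
#2: not dominated.
#3: dominated by #7 (duration 2≤3, ranking 16≤61, tuition 29≤45).
#4: not dominated (best tuition).
#5: dominated by #7 (duration 2≤3, ranking 16≤77, tuition 29≤42).
#6: dominated by #3 (duration 3≤3, ranking 61≤90, tuition 45≤65).
#7: not dominated (best duration).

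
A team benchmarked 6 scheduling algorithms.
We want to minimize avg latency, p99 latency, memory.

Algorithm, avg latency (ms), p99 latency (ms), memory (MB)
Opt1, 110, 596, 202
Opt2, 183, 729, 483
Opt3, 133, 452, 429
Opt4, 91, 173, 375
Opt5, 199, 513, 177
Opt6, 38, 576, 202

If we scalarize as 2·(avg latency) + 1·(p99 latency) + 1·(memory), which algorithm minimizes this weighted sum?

Opt1: 2·110 + 1·596 + 1·202 = 1018
Opt2: 2·183 + 1·729 + 1·483 = 1578
Opt3: 2·133 + 1·452 + 1·429 = 1147
Opt4: 2·91 + 1·173 + 1·375 = 730
Opt5: 2·199 + 1·513 + 1·177 = 1088
Opt6: 2·38 + 1·576 + 1·202 = 854
Lowest: Opt4 at 730.

Opt4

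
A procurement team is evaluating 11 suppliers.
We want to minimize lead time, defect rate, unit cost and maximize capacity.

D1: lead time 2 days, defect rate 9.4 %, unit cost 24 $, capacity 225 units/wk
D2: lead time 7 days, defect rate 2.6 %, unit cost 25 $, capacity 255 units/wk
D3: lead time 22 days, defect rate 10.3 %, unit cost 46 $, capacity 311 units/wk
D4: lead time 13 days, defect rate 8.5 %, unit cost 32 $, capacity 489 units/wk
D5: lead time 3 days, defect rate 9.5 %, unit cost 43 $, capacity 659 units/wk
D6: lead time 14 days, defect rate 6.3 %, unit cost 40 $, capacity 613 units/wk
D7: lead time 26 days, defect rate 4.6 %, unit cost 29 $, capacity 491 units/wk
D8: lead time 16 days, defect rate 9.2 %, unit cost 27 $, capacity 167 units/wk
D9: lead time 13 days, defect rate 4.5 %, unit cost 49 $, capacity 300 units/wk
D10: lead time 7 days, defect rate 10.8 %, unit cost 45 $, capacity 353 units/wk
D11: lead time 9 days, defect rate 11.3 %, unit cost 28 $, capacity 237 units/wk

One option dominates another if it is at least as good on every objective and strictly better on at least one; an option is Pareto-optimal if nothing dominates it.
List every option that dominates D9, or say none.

none

D1: worse on defect rate (9.4 vs 4.5).
D2: worse on capacity (255 vs 300).
D3: worse on lead time (22 vs 13).
D4: worse on defect rate (8.5 vs 4.5).
D5: worse on defect rate (9.5 vs 4.5).
D6: worse on lead time (14 vs 13).
D7: worse on lead time (26 vs 13).
D8: worse on lead time (16 vs 13).
D10: worse on defect rate (10.8 vs 4.5).
D11: worse on defect rate (11.3 vs 4.5).
No option dominates D9.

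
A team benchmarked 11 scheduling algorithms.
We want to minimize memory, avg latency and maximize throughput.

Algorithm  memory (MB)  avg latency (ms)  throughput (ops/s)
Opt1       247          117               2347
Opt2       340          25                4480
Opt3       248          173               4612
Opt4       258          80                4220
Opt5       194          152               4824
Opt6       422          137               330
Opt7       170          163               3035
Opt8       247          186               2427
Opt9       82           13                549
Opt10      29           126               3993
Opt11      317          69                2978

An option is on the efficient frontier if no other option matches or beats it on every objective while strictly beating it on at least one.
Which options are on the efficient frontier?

Opt1, Opt2, Opt4, Opt5, Opt9, Opt10, Opt11

Opt1: not dominated.
Opt2: not dominated.
Opt3: dominated by Opt5 (memory 194≤248, avg latency 152≤173, throughput 4824≥4612).
Opt4: not dominated.
Opt5: not dominated (best throughput).
Opt6: dominated by Opt1 (memory 247≤422, avg latency 117≤137, throughput 2347≥330).
Opt7: dominated by Opt10 (memory 29≤170, avg latency 126≤163, throughput 3993≥3035).
Opt8: dominated by Opt5 (memory 194≤247, avg latency 152≤186, throughput 4824≥2427).
Opt9: not dominated (best avg latency).
Opt10: not dominated (best memory).
Opt11: not dominated.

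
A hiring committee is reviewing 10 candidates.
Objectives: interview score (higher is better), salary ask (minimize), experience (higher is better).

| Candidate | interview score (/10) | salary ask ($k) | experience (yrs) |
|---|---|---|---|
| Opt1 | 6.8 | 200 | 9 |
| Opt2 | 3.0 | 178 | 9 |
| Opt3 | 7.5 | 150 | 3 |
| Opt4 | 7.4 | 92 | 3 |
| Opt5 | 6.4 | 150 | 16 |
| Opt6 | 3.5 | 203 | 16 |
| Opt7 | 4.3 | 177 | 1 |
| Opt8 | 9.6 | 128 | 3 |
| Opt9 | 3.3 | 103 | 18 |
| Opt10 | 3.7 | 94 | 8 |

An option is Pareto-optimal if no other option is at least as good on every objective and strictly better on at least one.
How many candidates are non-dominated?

6

Opt1: not dominated.
Opt2: dominated by Opt5 (interview score 6.4≥3.0, salary ask 150≤178, experience 16≥9).
Opt3: dominated by Opt8 (interview score 9.6≥7.5, salary ask 128≤150, experience 3≥3).
Opt4: not dominated (best salary ask).
Opt5: not dominated.
Opt6: dominated by Opt5 (interview score 6.4≥3.5, salary ask 150≤203, experience 16≥16).
Opt7: dominated by Opt3 (interview score 7.5≥4.3, salary ask 150≤177, experience 3≥1).
Opt8: not dominated (best interview score).
Opt9: not dominated (best experience).
Opt10: not dominated.
Pareto-optimal: Opt1, Opt4, Opt5, Opt8, Opt9, Opt10 → 6.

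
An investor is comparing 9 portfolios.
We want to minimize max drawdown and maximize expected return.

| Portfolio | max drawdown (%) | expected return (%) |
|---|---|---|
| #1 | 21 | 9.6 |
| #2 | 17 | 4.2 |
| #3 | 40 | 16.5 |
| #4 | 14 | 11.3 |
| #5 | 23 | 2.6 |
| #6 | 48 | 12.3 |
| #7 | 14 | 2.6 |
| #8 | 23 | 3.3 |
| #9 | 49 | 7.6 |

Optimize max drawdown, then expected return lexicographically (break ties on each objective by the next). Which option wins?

#4

First minimize max drawdown: best is 14, kept {#4, #7}.
Then maximize expected return: best is 11.3, kept {#4}.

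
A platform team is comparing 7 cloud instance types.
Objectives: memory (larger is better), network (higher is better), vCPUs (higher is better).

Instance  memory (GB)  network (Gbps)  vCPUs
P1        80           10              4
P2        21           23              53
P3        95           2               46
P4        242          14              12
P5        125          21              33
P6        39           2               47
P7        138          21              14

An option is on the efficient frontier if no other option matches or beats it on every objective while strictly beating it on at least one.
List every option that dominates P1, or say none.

P4, P5, P7

P4: memory 242≥80, network 14≥10, vCPUs 12≥4 — dominates P1.
P5: memory 125≥80, network 21≥10, vCPUs 33≥4 — dominates P1.
P7: memory 138≥80, network 21≥10, vCPUs 14≥4 — dominates P1.
Others (P2, P3, P6) are each worse than P1 on at least one objective.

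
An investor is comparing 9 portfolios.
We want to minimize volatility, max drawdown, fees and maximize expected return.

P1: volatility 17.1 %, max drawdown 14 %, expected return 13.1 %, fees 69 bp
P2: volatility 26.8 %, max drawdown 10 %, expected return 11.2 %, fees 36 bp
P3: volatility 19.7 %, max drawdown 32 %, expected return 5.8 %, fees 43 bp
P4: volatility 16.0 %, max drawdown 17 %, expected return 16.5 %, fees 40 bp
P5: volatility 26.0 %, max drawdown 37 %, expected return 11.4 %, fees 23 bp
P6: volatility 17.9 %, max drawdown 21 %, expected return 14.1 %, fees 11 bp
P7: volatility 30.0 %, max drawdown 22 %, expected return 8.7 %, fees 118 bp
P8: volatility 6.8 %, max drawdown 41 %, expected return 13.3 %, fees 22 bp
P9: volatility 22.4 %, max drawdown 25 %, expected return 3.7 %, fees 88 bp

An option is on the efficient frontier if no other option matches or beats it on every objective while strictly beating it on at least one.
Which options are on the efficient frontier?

P1: not dominated.
P2: not dominated (best max drawdown).
P3: dominated by P4 (volatility 16.0≤19.7, max drawdown 17≤32, expected return 16.5≥5.8, fees 40≤43).
P4: not dominated (best expected return).
P5: dominated by P6 (volatility 17.9≤26.0, max drawdown 21≤37, expected return 14.1≥11.4, fees 11≤23).
P6: not dominated (best fees).
P7: dominated by P1 (volatility 17.1≤30.0, max drawdown 14≤22, expected return 13.1≥8.7, fees 69≤118).
P8: not dominated (best volatility).
P9: dominated by P1 (volatility 17.1≤22.4, max drawdown 14≤25, expected return 13.1≥3.7, fees 69≤88).

P1, P2, P4, P6, P8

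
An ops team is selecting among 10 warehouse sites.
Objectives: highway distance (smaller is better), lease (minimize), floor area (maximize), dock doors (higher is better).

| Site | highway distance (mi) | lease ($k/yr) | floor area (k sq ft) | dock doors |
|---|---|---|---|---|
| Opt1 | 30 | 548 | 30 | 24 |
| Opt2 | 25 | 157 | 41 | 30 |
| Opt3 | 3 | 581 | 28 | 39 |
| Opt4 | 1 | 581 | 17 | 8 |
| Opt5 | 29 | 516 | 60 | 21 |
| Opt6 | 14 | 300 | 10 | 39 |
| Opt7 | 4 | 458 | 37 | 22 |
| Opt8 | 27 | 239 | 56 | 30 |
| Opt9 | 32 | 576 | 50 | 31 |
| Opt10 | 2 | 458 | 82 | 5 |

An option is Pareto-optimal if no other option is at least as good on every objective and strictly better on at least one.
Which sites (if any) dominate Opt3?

Opt1: worse on highway distance (30 vs 3).
Opt2: worse on highway distance (25 vs 3).
Opt4: worse on floor area (17 vs 28).
Opt5: worse on highway distance (29 vs 3).
Opt6: worse on highway distance (14 vs 3).
Opt7: worse on highway distance (4 vs 3).
Opt8: worse on highway distance (27 vs 3).
Opt9: worse on highway distance (32 vs 3).
Opt10: worse on dock doors (5 vs 39).
No option dominates Opt3.

none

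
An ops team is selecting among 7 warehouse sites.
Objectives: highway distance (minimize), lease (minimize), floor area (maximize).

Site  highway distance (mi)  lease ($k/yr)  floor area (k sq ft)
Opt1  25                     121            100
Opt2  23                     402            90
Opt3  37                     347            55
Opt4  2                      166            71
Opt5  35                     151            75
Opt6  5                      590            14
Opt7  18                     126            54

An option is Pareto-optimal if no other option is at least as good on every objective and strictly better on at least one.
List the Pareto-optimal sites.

Opt1, Opt2, Opt4, Opt7

Opt1: not dominated (best lease).
Opt2: not dominated.
Opt3: dominated by Opt1 (highway distance 25≤37, lease 121≤347, floor area 100≥55).
Opt4: not dominated (best highway distance).
Opt5: dominated by Opt1 (highway distance 25≤35, lease 121≤151, floor area 100≥75).
Opt6: dominated by Opt4 (highway distance 2≤5, lease 166≤590, floor area 71≥14).
Opt7: not dominated.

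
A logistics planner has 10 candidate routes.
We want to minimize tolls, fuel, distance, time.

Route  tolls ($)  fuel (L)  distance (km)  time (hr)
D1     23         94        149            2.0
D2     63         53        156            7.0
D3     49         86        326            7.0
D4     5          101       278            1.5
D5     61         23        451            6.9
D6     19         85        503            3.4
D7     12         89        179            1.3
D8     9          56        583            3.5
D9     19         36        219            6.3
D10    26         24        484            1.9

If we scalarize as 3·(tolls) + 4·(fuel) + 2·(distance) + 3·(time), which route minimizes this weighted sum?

D1: 3·23 + 4·94 + 2·149 + 3·2.0 = 749.0
D2: 3·63 + 4·53 + 2·156 + 3·7.0 = 734.0
D3: 3·49 + 4·86 + 2·326 + 3·7.0 = 1164.0
D4: 3·5 + 4·101 + 2·278 + 3·1.5 = 979.5
D5: 3·61 + 4·23 + 2·451 + 3·6.9 = 1197.7
D6: 3·19 + 4·85 + 2·503 + 3·3.4 = 1413.2
D7: 3·12 + 4·89 + 2·179 + 3·1.3 = 753.9
D8: 3·9 + 4·56 + 2·583 + 3·3.5 = 1427.5
D9: 3·19 + 4·36 + 2·219 + 3·6.3 = 657.9
D10: 3·26 + 4·24 + 2·484 + 3·1.9 = 1147.7
Lowest: D9 at 657.9.

D9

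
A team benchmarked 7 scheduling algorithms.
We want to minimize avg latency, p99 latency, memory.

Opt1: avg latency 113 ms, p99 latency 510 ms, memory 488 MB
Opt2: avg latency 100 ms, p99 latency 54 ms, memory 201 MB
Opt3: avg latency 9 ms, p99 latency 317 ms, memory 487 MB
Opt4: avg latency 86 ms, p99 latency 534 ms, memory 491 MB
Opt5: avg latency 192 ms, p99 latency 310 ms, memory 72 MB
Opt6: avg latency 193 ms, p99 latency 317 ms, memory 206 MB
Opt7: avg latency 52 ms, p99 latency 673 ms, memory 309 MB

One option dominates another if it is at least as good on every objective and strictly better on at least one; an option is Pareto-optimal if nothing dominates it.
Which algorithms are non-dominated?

Opt2, Opt3, Opt5, Opt7

Opt1: dominated by Opt2 (avg latency 100≤113, p99 latency 54≤510, memory 201≤488).
Opt2: not dominated (best p99 latency).
Opt3: not dominated (best avg latency).
Opt4: dominated by Opt3 (avg latency 9≤86, p99 latency 317≤534, memory 487≤491).
Opt5: not dominated (best memory).
Opt6: dominated by Opt2 (avg latency 100≤193, p99 latency 54≤317, memory 201≤206).
Opt7: not dominated.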